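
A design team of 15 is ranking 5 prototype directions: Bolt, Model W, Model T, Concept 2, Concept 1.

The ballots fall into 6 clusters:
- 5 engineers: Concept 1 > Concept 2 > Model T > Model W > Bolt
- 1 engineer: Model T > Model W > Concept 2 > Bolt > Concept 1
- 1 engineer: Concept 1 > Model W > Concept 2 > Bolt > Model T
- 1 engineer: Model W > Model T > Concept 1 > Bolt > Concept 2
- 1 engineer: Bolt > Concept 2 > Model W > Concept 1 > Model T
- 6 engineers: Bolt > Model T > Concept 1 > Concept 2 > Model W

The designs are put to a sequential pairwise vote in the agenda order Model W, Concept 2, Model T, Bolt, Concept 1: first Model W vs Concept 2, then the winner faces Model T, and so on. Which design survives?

Bolt

Round 1: Model W vs Concept 2 — 3–12, Concept 2 advances.
Round 2: Concept 2 vs Model T — 7–8, Model T advances.
Round 3: Model T vs Bolt — 7–8, Bolt advances.
Round 4: Bolt vs Concept 1 — 8–7, Bolt advances.
The agenda winner is Bolt.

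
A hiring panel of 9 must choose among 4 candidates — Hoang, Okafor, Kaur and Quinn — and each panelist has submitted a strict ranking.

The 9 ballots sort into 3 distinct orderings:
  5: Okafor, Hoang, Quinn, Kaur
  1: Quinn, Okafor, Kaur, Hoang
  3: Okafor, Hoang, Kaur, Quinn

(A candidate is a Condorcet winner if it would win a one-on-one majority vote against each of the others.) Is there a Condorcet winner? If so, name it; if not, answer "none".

Okafor

Pairwise majorities:
Hoang vs Okafor: Okafor wins 9–0.
Hoang vs Kaur: Hoang wins 8–1.
Hoang–Quinn: Hoang 8–1.
Okafor–Kaur: Okafor 9–0.
Okafor–Quinn: Okafor 8–1.
Kaur–Quinn: Quinn 6–3.
Only Okafor has no losses; Okafor is the Condorcet winner.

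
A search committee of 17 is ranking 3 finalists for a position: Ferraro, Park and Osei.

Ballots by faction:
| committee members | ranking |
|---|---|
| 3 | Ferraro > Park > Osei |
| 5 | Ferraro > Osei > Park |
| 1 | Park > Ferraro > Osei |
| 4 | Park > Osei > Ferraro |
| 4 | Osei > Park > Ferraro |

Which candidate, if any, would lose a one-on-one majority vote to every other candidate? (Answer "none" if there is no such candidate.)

Pairwise majorities:
Ferraro vs Park: Park, 9–8.
Ferraro vs Osei: Ferraro, 9–8.
Park vs Osei: Osei, 9–8.
No candidate is winless: Ferraro beats Osei; Park beats Ferraro; Osei beats Park. There is no Condorcet loser.

none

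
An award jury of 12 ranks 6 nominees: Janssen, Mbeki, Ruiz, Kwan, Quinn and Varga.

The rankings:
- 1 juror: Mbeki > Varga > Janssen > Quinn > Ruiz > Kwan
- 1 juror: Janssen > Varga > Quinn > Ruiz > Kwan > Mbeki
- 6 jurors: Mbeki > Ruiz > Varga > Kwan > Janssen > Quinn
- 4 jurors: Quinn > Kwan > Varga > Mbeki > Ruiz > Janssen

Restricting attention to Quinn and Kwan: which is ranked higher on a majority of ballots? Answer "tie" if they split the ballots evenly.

Ballots ranking Quinn above Kwan: 1 + 1 + 4 = 6.
Ballots ranking Kwan above Quinn: 12 − 6 = 6.
6–6: the pair ties.

tie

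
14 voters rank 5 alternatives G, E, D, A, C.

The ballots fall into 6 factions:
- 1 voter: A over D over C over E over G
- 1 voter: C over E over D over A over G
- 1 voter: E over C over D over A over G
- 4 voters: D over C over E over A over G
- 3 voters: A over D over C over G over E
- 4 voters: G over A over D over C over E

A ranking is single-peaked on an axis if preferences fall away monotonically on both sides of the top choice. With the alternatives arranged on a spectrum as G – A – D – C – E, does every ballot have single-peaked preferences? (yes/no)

Axis positions: G=1, A=2, D=3, C=4, E=5.
Faction 1 (peak A at position 2): ranking walks positions 2-3-4-5-1, expanding outward from the peak — single-peaked.
Faction 2 (peak C at position 4): ranking walks positions 4-5-3-2-1, expanding outward from the peak — single-peaked.
Faction 3 (peak E at position 5): ranking walks positions 5-4-3-2-1, expanding outward from the peak — single-peaked.
Faction 4 (peak D at position 3): ranking walks positions 3-4-5-2-1, expanding outward from the peak — single-peaked.
Faction 5 (peak A at position 2): ranking walks positions 2-3-4-1-5, expanding outward from the peak — single-peaked.
Faction 6 (peak G at position 1): ranking walks positions 1-2-3-4-5, expanding outward from the peak — single-peaked.
Every ranking is single-peaked on this axis.

yes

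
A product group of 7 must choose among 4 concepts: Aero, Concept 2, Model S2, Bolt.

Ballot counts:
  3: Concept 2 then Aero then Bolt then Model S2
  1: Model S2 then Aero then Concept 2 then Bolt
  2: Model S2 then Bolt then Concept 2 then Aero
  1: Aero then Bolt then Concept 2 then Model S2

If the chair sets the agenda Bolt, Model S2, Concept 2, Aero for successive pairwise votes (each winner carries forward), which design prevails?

Concept 2

Round 1: Bolt vs Model S2 — 4–3, Bolt advances.
Round 2: Bolt vs Concept 2 — 3–4, Concept 2 advances.
Round 3: Concept 2 vs Aero — 5–2, Concept 2 advances.
Concept 2 survives the agenda.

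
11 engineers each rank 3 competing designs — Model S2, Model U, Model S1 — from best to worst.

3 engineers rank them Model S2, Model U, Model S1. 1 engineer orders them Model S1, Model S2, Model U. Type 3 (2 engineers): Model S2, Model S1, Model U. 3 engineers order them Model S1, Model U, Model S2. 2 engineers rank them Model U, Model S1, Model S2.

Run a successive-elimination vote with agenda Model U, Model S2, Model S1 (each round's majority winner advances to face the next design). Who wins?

Model S1

Round 1: Model U vs Model S2 — 5–6, Model S2 advances.
Round 2: Model S2 vs Model S1 — 5–6, Model S1 advances.
Model S1 survives the agenda.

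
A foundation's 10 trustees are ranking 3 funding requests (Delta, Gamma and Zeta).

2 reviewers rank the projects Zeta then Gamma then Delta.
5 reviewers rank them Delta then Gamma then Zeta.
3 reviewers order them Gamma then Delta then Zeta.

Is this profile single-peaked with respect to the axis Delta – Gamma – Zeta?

Axis positions: Delta=1, Gamma=2, Zeta=3.
Bloc 1 (peak Zeta at position 3): ranking walks positions 3-2-1, expanding outward from the peak — single-peaked.
Bloc 2 (peak Delta at position 1): ranking walks positions 1-2-3, expanding outward from the peak — single-peaked.
Bloc 3 (peak Gamma at position 2): ranking walks positions 2-1-3, expanding outward from the peak — single-peaked.
Every ranking is single-peaked on this axis.

yes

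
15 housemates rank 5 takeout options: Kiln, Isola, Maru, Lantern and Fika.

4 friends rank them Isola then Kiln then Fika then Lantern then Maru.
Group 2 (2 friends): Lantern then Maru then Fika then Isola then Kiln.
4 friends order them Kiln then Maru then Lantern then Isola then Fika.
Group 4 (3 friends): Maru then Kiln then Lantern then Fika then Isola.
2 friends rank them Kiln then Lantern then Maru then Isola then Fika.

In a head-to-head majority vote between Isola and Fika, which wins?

Ballots ranking Isola above Fika: 4 + 4 + 2 = 10.
Ballots ranking Fika above Isola: 15 − 10 = 5.
Isola wins the head-to-head 10–5.

Isola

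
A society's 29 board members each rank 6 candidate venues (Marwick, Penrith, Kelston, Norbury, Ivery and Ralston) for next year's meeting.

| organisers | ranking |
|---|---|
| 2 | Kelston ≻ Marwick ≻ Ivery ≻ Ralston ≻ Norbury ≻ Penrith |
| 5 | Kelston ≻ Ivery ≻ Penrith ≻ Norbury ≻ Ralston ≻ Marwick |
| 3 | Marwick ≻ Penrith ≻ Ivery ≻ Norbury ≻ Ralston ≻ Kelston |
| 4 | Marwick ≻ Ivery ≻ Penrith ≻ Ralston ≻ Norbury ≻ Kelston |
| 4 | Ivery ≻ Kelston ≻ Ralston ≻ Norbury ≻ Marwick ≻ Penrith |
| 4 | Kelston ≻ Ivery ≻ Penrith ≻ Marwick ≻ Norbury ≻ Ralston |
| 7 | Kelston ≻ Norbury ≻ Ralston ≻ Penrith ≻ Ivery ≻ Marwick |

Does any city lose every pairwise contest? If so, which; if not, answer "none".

Marwick

Pairwise majorities:
Marwick–Penrith: Penrith 16–13.
Marwick–Kelston: Kelston 22–7.
Marwick vs Norbury: Marwick preferred on 2+3+4+4 = 13 ballots; Norbury wins 16–13.
Marwick vs Ivery: Marwick preferred on 2+3+4 = 9 ballots; Ivery wins 20–9.
Marwick vs Ralston: Marwick is ranked higher on 2+3+4+4 = 13 ballots, Ralston on 16. Ralston wins 16–13.
Penrith vs Kelston: Penrith is ranked higher on 3+4 = 7 ballots, Kelston on 22. Kelston wins 22–7.
Penrith vs Norbury: Penrith wins 16–13.
Penrith vs Ivery: Ivery, 19–10.
Penrith vs Ralston: Penrith is ranked higher on 5+3+4+4 = 16 ballots, Ralston on 13. Penrith wins 16–13.
Kelston vs Norbury: Kelston preferred on 2+5+4+4+7 = 22 ballots; Kelston wins 22–7.
Kelston vs Ivery: 18 to 11, Kelston.
Kelston vs Ralston: Kelston preferred on 2+5+4+4+7 = 22 ballots; Kelston wins 22–7.
Norbury–Ivery: Ivery 22–7.
Norbury vs Ralston: 19 to 10, Norbury.
Ivery–Ralston: Ivery 22–7.
Only Marwick has no wins; Marwick is the Condorcet loser.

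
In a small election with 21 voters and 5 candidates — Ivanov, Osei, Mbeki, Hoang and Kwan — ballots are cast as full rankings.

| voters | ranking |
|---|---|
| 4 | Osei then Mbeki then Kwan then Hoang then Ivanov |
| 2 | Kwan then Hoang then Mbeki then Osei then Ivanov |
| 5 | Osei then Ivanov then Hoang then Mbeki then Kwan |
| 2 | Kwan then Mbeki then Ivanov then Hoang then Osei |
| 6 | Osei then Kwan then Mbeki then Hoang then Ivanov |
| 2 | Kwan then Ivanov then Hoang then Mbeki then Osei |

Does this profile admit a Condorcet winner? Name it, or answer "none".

Check each pair by majority over 21 ballots:
Ivanov vs Osei: Ivanov is ranked higher on 2+2 = 4 ballots, Osei on 17. Osei wins 17–4.
Ivanov vs Mbeki: Ivanov is ranked higher on 5+2 = 7 ballots, Mbeki on 14. Mbeki wins 14–7.
Ivanov vs Hoang: 9 to 12, Hoang.
Ivanov vs Kwan: 5 for Ivanov, 16 for Kwan — Kwan by 16–5.
Osei vs Mbeki: Osei is ranked higher on 4+5+6 = 15 ballots, Mbeki on 6. Osei wins 15–6.
Osei vs Hoang: Osei preferred on 4+5+6 = 15 ballots; Osei wins 15–6.
Osei vs Kwan: 4+5+6 = 15 for Osei, 6 for Kwan — Osei by 15–6.
Mbeki vs Hoang: 12 to 9, Mbeki.
Mbeki vs Kwan: Mbeki preferred on 4+5 = 9 ballots; Kwan wins 12–9.
Hoang vs Kwan: 5 to 16, Kwan.
Osei wins every pairwise contest, so Osei is the Condorcet winner.

Osei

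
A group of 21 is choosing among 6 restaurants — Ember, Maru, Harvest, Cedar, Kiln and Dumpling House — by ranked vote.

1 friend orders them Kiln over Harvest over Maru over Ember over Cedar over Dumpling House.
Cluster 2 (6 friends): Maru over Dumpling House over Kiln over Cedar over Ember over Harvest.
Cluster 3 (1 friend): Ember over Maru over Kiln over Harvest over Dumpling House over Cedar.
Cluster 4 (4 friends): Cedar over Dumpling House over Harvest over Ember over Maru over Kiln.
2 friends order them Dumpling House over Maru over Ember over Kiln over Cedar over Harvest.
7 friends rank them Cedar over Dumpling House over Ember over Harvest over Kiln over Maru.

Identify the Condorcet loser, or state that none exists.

Kiln

Head-to-head results (21 friends):
Ember vs Maru: Ember preferred on 1+4+7 = 12 ballots; Ember wins 12–9.
Ember vs Harvest: Ember is ranked higher on 6+1+2+7 = 16 ballots, Harvest on 5. Ember wins 16–5.
Ember vs Cedar: Ember preferred on 1+1+2 = 4 ballots; Cedar wins 17–4.
Ember vs Kiln: Ember is ranked higher on 1+4+2+7 = 14 ballots, Kiln on 7. Ember wins 14–7.
Ember vs Dumpling House: Dumpling House wins 19–2.
Maru vs Harvest: Harvest wins 12–9.
Maru vs Cedar: Maru is ranked higher on 1+6+1+2 = 10 ballots, Cedar on 11. Cedar wins 11–10.
Maru vs Kiln: Maru is ranked higher on 6+1+4+2 = 13 ballots, Kiln on 8. Maru wins 13–8.
Maru vs Dumpling House: Dumpling House wins 13–8.
Harvest vs Cedar: 2 to 19, Cedar.
Harvest–Kiln: Harvest 11–10.
Harvest vs Dumpling House: Dumpling House, 19–2.
Cedar vs Kiln: Cedar, 11–10.
Cedar–Dumpling House: Cedar 12–9.
Kiln vs Dumpling House: Dumpling House wins 19–2.
Only Kiln has no wins; Kiln is the Condorcet loser.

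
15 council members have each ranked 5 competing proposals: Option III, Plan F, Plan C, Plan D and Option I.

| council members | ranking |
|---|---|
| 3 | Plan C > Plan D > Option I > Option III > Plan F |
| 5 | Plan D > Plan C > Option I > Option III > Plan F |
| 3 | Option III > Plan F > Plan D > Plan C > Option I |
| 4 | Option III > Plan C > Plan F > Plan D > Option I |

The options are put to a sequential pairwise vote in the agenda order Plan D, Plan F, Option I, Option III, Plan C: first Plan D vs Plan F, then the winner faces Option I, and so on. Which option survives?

Plan D

Round 1: Plan D vs Plan F — 8–7, Plan D advances.
Round 2: Plan D vs Option I — 15–0, Plan D advances.
Round 3: Plan D vs Option III — 8–7, Plan D advances.
Round 4: Plan D vs Plan C — 8–7, Plan D advances.
The agenda winner is Plan D.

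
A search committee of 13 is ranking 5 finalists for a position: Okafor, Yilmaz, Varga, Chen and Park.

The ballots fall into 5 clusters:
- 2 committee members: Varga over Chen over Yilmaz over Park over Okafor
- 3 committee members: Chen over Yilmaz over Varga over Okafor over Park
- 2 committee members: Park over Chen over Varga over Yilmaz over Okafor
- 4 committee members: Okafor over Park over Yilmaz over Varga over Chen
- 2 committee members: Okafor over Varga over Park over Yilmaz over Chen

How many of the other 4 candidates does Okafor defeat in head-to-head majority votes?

1

Okafor against each rival (13 committee members):
Okafor vs Yilmaz: 4+2 = 6 for Okafor, 7 for Yilmaz — Yilmaz by 7–6.
Okafor vs Varga: 4+2 = 6 for Okafor, 7 for Varga — Varga by 7–6.
Okafor vs Chen: Chen, 7–6.
Okafor vs Park: Okafor is ranked higher on 3+4+2 = 9 ballots, Park on 4. Okafor wins 9–4.
Okafor beats Park; loses to Yilmaz, Varga, Chen — 1 pairwise win.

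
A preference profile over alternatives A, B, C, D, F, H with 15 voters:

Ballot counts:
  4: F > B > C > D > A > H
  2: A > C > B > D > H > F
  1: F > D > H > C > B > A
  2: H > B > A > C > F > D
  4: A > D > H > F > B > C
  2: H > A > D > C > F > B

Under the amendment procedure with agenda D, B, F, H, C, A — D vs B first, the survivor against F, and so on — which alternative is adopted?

A

Round 1: D vs B — 7–8, B advances.
Round 2: B vs F — 4–11, F advances.
Round 3: F vs H — 5–10, H advances.
Round 4: H vs C — 9–6, H advances.
Round 5: H vs A — 5–10, A advances.
A survives the agenda.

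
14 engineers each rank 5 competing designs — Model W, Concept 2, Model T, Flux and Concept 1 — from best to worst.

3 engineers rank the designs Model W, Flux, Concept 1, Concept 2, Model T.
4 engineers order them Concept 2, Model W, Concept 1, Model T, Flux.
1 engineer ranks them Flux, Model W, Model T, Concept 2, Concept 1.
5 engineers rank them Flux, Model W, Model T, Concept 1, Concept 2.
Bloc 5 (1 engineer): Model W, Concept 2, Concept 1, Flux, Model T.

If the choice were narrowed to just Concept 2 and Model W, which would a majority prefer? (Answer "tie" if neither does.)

Model W

Ballots ranking Concept 2 above Model W: 4.
Ballots ranking Model W above Concept 2: 14 − 4 = 10.
Model W wins the head-to-head 10–4.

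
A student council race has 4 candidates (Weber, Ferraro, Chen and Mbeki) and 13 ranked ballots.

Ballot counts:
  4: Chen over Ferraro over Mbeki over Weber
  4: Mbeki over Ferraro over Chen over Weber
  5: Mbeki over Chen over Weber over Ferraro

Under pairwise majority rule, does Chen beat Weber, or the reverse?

Chen

Ballots ranking Chen above Weber: 4 + 4 + 5 = 13.
Ballots ranking Weber above Chen: 13 − 13 = 0.
Chen wins the head-to-head 13–0.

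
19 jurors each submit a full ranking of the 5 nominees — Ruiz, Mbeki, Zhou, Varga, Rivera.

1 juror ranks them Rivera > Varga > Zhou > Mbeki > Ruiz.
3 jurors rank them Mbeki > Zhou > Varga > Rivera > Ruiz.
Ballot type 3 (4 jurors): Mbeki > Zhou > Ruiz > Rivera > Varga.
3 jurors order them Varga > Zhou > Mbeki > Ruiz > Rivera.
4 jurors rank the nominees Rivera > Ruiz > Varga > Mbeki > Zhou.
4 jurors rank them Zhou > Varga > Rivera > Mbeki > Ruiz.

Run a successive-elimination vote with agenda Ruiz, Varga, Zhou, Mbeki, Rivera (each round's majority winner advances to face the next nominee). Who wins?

Round 1: Ruiz vs Varga — 8–11, Varga advances.
Round 2: Varga vs Zhou — 8–11, Zhou advances.
Round 3: Zhou vs Mbeki — 8–11, Mbeki advances.
Round 4: Mbeki vs Rivera — 10–9, Mbeki advances.
Mbeki survives the agenda.

Mbeki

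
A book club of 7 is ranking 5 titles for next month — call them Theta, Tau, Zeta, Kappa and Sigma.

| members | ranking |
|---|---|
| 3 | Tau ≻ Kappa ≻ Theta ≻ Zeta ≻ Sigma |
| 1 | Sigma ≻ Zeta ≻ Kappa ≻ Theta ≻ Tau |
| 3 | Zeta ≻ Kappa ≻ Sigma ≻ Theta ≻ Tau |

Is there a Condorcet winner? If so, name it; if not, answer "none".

Zeta

Pairwise majorities:
Theta vs Tau: Theta wins 4–3.
Theta vs Zeta: Zeta, 4–3.
Theta–Kappa: Kappa 7–0.
Theta vs Sigma: Sigma, 4–3.
Tau–Zeta: Zeta 4–3.
Tau vs Kappa: Kappa, 4–3.
Tau vs Sigma: Sigma wins 4–3.
Zeta vs Kappa: Zeta, 4–3.
Zeta–Sigma: Zeta 6–1.
Kappa vs Sigma: Kappa, 6–1.
Zeta beats each of Theta, Tau, Kappa, Sigma — Zeta is the Condorcet winner.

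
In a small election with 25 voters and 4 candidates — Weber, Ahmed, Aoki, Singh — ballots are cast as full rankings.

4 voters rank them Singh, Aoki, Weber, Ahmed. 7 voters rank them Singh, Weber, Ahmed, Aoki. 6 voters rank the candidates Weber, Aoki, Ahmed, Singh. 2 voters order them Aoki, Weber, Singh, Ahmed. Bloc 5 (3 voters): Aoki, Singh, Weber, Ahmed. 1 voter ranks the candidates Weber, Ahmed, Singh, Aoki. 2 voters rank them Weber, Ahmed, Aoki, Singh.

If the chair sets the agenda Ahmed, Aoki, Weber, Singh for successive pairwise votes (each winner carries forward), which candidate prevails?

Round 1: Ahmed vs Aoki — 10–15, Aoki advances.
Round 2: Aoki vs Weber — 9–16, Weber advances.
Round 3: Weber vs Singh — 11–14, Singh advances.
The agenda winner is Singh.

Singh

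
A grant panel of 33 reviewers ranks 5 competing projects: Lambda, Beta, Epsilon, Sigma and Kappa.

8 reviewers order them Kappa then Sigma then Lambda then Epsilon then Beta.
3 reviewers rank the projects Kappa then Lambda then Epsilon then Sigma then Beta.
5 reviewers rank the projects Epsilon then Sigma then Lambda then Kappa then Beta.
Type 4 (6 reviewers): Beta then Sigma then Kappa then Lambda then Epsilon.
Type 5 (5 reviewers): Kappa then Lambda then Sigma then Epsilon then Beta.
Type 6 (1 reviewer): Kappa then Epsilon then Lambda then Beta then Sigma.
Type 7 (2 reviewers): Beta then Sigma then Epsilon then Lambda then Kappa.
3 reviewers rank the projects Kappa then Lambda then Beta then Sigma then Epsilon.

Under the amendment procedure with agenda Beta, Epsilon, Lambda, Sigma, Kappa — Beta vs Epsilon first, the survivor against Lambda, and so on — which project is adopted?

Round 1: Beta vs Epsilon — 11–22, Epsilon advances.
Round 2: Epsilon vs Lambda — 8–25, Lambda advances.
Round 3: Lambda vs Sigma — 12–21, Sigma advances.
Round 4: Sigma vs Kappa — 13–20, Kappa advances.
The agenda winner is Kappa.

Kappa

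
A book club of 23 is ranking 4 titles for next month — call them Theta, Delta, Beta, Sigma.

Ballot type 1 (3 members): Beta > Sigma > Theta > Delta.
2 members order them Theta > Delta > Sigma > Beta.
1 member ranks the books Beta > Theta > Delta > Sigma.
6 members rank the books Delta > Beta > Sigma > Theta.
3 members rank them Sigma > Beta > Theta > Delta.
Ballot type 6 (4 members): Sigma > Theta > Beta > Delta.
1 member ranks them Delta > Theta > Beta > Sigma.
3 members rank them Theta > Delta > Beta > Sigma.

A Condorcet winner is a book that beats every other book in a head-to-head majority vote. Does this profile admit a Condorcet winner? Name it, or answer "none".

Pairwise majorities:
Theta vs Delta: Theta preferred on 3+2+1+3+4+3 = 16 ballots; Theta wins 16–7.
Theta vs Beta: Theta preferred on 2+4+1+3 = 10 ballots; Beta wins 13–10.
Theta vs Sigma: 2+1+1+3 = 7 for Theta, 16 for Sigma — Sigma by 16–7.
Delta vs Beta: 2+6+1+3 = 12 for Delta, 11 for Beta — Delta by 12–11.
Delta vs Sigma: Delta preferred on 2+1+6+1+3 = 13 ballots; Delta wins 13–10.
Beta vs Sigma: 14 to 9, Beta.
Every book loses at least once (Theta loses to Beta; Delta loses to Theta; Beta loses to Delta; Sigma loses to Delta). The majority relation contains the cycle Theta beats Delta beats Beta beats Theta, so there is no Condorcet winner.

none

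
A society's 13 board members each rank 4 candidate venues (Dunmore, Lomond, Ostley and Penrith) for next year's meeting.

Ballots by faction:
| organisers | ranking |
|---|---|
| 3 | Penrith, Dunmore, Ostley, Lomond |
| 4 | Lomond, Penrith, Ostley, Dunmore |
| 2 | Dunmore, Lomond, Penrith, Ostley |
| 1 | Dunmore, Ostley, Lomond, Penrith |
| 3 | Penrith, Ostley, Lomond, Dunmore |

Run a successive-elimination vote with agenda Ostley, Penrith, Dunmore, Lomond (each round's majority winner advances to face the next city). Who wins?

Lomond

Round 1: Ostley vs Penrith — 1–12, Penrith advances.
Round 2: Penrith vs Dunmore — 10–3, Penrith advances.
Round 3: Penrith vs Lomond — 6–7, Lomond advances.
Lomond survives the agenda.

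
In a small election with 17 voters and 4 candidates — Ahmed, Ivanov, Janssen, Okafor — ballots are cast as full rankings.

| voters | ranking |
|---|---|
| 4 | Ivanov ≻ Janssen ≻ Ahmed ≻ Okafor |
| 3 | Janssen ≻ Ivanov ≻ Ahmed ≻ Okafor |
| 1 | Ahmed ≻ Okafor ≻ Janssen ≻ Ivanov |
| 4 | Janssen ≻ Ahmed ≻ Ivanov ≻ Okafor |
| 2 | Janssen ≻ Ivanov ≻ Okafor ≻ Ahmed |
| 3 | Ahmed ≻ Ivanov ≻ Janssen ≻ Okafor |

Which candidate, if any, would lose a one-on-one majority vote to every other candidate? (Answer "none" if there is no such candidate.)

Pairwise majorities:
Ahmed vs Ivanov: 1+4+3 = 8 for Ahmed, 9 for Ivanov — Ivanov by 9–8.
Ahmed–Janssen: Janssen 13–4.
Ahmed vs Okafor: Ahmed, 15–2.
Ivanov vs Janssen: 4+3 = 7 for Ivanov, 10 for Janssen — Janssen by 10–7.
Ivanov–Okafor: Ivanov 16–1.
Janssen vs Okafor: Janssen, 16–1.
Only Okafor has no wins; Okafor is the Condorcet loser.

Okafor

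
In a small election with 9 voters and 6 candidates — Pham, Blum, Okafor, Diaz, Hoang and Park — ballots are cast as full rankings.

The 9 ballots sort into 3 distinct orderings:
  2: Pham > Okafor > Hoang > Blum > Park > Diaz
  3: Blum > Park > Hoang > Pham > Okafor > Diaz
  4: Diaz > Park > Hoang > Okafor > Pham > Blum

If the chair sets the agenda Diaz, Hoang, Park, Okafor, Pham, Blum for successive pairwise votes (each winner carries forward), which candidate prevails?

Blum

Round 1: Diaz vs Hoang — 4–5, Hoang advances.
Round 2: Hoang vs Park — 2–7, Park advances.
Round 3: Park vs Okafor — 7–2, Park advances.
Round 4: Park vs Pham — 7–2, Park advances.
Round 5: Park vs Blum — 4–5, Blum advances.
The agenda winner is Blum.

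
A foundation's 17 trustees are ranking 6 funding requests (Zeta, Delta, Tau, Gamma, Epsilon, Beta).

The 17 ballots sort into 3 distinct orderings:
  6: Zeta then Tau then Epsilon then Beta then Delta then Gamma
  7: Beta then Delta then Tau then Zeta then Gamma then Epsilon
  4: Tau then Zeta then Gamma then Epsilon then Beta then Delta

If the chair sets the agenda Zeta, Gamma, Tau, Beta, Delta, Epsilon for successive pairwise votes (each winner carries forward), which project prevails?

Tau

Round 1: Zeta vs Gamma — 17–0, Zeta advances.
Round 2: Zeta vs Tau — 6–11, Tau advances.
Round 3: Tau vs Beta — 10–7, Tau advances.
Round 4: Tau vs Delta — 10–7, Tau advances.
Round 5: Tau vs Epsilon — 17–0, Tau advances.
Tau survives the agenda.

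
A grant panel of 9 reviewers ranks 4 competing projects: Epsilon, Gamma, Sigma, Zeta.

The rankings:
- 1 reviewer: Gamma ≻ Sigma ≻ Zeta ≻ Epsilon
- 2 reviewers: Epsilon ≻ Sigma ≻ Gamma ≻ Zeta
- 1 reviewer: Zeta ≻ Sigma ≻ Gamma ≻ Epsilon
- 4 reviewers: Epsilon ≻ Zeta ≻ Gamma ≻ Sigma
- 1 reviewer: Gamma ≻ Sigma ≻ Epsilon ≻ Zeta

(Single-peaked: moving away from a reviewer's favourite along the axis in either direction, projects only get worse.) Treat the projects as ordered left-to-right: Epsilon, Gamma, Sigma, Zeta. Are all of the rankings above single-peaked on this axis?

Axis positions: Epsilon=1, Gamma=2, Sigma=3, Zeta=4.
Ballot type 1 (peak Gamma at position 2): ranking walks positions 2-3-4-1, expanding outward from the peak — single-peaked.
Ballot type 2: ranking walks positions 1-3-2-4; Sigma is ranked above Gamma even though Gamma lies between Sigma and the peak Epsilon on the axis — preferences dip and rise again. Not single-peaked.
Ballot type 3 (peak Zeta at position 4): ranking walks positions 4-3-2-1, expanding outward from the peak — single-peaked.
Ballot type 4: ranking walks positions 1-4-2-3; Zeta is ranked above Gamma even though Gamma lies between Zeta and the peak Epsilon on the axis — preferences dip and rise again. Not single-peaked.
Ballot type 5 (peak Gamma at position 2): ranking walks positions 2-3-1-4, expanding outward from the peak — single-peaked.
Ballot type 2 violates single-peakedness, so the profile is not single-peaked on this axis.

no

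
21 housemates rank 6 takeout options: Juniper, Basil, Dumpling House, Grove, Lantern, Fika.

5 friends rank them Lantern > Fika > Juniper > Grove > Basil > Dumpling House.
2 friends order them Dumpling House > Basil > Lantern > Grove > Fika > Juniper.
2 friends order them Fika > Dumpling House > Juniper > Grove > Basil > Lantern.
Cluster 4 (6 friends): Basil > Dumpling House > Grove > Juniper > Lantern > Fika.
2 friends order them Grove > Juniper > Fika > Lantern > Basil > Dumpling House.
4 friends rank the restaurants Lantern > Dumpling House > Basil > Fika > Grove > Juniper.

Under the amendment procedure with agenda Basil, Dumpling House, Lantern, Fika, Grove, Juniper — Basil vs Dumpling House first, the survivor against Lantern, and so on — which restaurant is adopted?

Lantern

Round 1: Basil vs Dumpling House — 13–8, Basil advances.
Round 2: Basil vs Lantern — 10–11, Lantern advances.
Round 3: Lantern vs Fika — 17–4, Lantern advances.
Round 4: Lantern vs Grove — 11–10, Lantern advances.
Round 5: Lantern vs Juniper — 11–10, Lantern advances.
Lantern survives the agenda.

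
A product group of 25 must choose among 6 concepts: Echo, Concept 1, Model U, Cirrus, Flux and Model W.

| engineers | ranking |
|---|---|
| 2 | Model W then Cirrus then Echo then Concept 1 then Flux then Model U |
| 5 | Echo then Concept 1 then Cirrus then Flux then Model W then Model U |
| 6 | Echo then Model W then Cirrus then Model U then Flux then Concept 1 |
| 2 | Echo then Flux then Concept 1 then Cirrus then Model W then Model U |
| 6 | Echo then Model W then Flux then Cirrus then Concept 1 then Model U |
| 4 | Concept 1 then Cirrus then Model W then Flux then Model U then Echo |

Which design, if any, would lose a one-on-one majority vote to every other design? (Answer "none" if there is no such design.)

Pairwise majorities:
Echo vs Concept 1: 2+5+6+2+6 = 21 for Echo, 4 for Concept 1 — Echo by 21–4.
Echo vs Model U: Echo preferred on 2+5+6+2+6 = 21 ballots; Echo wins 21–4.
Echo vs Cirrus: 5+6+2+6 = 19 for Echo, 6 for Cirrus — Echo by 19–6.
Echo vs Flux: Echo is ranked higher on 2+5+6+2+6 = 21 ballots, Flux on 4. Echo wins 21–4.
Echo vs Model W: Echo wins 19–6.
Concept 1 vs Model U: Concept 1 preferred on 2+5+2+6+4 = 19 ballots; Concept 1 wins 19–6.
Concept 1–Cirrus: Cirrus 14–11.
Concept 1 vs Flux: Flux wins 14–11.
Concept 1 vs Model W: Model W wins 14–11.
Model U vs Cirrus: Model U is ranked higher on 0 ballots, Cirrus on 25. Cirrus wins 25–0.
Model U vs Flux: 6 to 19, Flux.
Model U vs Model W: Model W, 25–0.
Cirrus vs Flux: Cirrus, 17–8.
Cirrus vs Model W: Cirrus is ranked higher on 5+2+4 = 11 ballots, Model W on 14. Model W wins 14–11.
Flux vs Model W: 7 to 18, Model W.
Model U loses to every other design — it is the Condorcet loser.

Model U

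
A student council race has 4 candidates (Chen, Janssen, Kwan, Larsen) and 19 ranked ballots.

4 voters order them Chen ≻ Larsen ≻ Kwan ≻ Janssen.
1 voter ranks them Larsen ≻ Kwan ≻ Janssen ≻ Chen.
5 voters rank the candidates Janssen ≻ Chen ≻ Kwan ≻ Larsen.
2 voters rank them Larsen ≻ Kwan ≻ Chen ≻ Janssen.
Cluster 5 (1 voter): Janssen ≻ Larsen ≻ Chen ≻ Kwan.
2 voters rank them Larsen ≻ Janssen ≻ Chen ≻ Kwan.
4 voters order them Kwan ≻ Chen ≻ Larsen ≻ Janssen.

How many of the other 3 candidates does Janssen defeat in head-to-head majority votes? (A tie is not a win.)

Janssen against each rival (19 voters):
Janssen vs Chen: 9 to 10, Chen.
Janssen vs Kwan: Janssen preferred on 5+1+2 = 8 ballots; Kwan wins 11–8.
Janssen vs Larsen: Larsen wins 13–6.
Janssen beats no one; loses to Chen, Kwan, Larsen — 0 pairwise wins.

0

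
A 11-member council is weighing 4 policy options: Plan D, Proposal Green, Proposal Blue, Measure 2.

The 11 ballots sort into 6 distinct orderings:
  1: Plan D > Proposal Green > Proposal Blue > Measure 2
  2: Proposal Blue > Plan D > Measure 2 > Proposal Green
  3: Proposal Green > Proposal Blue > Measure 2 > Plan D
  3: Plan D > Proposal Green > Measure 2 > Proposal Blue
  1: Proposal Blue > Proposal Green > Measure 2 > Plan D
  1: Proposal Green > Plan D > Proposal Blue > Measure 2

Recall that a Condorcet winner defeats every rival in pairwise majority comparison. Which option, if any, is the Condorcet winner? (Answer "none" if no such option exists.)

Pairwise majorities:
Plan D vs Proposal Green: Plan D is ranked higher on 1+2+3 = 6 ballots, Proposal Green on 5. Plan D wins 6–5.
Plan D vs Proposal Blue: 5 to 6, Proposal Blue.
Plan D vs Measure 2: Plan D is ranked higher on 1+2+3+1 = 7 ballots, Measure 2 on 4. Plan D wins 7–4.
Proposal Green vs Proposal Blue: Proposal Green is ranked higher on 1+3+3+1 = 8 ballots, Proposal Blue on 3. Proposal Green wins 8–3.
Proposal Green vs Measure 2: Proposal Green is ranked higher on 1+3+3+1+1 = 9 ballots, Measure 2 on 2. Proposal Green wins 9–2.
Proposal Blue vs Measure 2: Proposal Blue preferred on 1+2+3+1+1 = 8 ballots; Proposal Blue wins 8–3.
No option is unbeaten: Plan D loses to Proposal Blue; Proposal Green loses to Plan D; Proposal Blue loses to Proposal Green; Measure 2 loses to Plan D. In particular Plan D → Proposal Green → Proposal Blue → Plan D is a majority cycle — no Condorcet winner exists.

none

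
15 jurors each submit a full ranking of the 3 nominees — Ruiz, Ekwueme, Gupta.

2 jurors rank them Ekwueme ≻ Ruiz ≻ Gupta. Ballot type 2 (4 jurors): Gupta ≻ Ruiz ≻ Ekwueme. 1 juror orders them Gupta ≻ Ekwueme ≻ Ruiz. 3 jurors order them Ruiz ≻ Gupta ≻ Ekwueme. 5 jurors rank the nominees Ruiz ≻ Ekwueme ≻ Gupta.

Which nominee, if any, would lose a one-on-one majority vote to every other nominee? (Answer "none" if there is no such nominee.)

Ekwueme

Head-to-head results (15 jurors):
Ruiz vs Ekwueme: 4+3+5 = 12 for Ruiz, 3 for Ekwueme — Ruiz by 12–3.
Ruiz vs Gupta: 10 to 5, Ruiz.
Ekwueme vs Gupta: Gupta wins 8–7.
Only Ekwueme has no wins; Ekwueme is the Condorcet loser.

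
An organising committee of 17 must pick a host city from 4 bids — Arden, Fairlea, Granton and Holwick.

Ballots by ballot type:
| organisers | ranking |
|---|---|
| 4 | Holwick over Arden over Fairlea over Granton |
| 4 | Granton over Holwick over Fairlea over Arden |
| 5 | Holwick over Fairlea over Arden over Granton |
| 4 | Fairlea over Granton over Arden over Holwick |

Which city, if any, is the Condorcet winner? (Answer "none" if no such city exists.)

Pairwise majorities:
Arden vs Fairlea: Arden preferred on 4 ballots; Fairlea wins 13–4.
Arden vs Granton: 9 to 8, Arden.
Arden vs Holwick: 4 for Arden, 13 for Holwick — Holwick by 13–4.
Fairlea vs Granton: Fairlea is ranked higher on 4+5+4 = 13 ballots, Granton on 4. Fairlea wins 13–4.
Fairlea vs Holwick: Fairlea preferred on 4 ballots; Holwick wins 13–4.
Granton vs Holwick: 8 to 9, Holwick.
Only Holwick has no losses; Holwick is the Condorcet winner.

Holwick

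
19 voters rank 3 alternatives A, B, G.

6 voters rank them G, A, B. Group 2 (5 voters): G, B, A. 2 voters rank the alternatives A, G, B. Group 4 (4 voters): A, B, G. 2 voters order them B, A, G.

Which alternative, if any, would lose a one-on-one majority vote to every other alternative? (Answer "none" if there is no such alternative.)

Head-to-head results (19 voters):
A–B: A 12–7.
A vs G: 2+4+2 = 8 for A, 11 for G — G by 11–8.
B vs G: B preferred on 4+2 = 6 ballots; G wins 13–6.
Only B has no wins; B is the Condorcet loser.

B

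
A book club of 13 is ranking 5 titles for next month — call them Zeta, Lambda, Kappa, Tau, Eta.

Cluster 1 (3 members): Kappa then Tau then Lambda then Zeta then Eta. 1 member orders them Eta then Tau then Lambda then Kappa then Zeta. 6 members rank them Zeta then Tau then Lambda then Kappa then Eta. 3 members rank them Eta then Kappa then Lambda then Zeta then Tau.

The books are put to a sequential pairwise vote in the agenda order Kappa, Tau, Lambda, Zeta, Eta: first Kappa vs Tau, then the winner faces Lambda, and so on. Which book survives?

Zeta

Round 1: Kappa vs Tau — 6–7, Tau advances.
Round 2: Tau vs Lambda — 10–3, Tau advances.
Round 3: Tau vs Zeta — 4–9, Zeta advances.
Round 4: Zeta vs Eta — 9–4, Zeta advances.
The agenda winner is Zeta.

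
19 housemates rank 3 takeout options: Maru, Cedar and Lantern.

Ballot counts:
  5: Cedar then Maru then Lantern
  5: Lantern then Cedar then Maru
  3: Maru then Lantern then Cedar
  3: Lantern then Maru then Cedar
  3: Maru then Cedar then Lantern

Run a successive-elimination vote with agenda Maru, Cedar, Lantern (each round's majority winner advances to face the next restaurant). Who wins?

Lantern

Round 1: Maru vs Cedar — 9–10, Cedar advances.
Round 2: Cedar vs Lantern — 8–11, Lantern advances.
The agenda winner is Lantern.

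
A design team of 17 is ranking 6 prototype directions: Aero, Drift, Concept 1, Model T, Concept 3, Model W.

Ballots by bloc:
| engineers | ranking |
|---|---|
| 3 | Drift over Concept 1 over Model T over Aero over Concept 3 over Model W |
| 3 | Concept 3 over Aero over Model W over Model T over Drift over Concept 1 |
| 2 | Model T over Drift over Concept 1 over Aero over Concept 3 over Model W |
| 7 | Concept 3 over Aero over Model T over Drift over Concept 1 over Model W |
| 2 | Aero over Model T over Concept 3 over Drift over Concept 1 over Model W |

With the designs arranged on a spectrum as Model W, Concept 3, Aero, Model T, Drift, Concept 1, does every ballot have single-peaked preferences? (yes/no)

Axis positions: Model W=1, Concept 3=2, Aero=3, Model T=4, Drift=5, Concept 1=6.
Bloc 1 (peak Drift at position 5): ranking walks positions 5-6-4-3-2-1, expanding outward from the peak — single-peaked.
Bloc 2 (peak Concept 3 at position 2): ranking walks positions 2-3-1-4-5-6, expanding outward from the peak — single-peaked.
Bloc 3 (peak Model T at position 4): ranking walks positions 4-5-6-3-2-1, expanding outward from the peak — single-peaked.
Bloc 4 (peak Concept 3 at position 2): ranking walks positions 2-3-4-5-6-1, expanding outward from the peak — single-peaked.
Bloc 5 (peak Aero at position 3): ranking walks positions 3-4-2-5-6-1, expanding outward from the peak — single-peaked.
Every ranking is single-peaked on this axis.

yes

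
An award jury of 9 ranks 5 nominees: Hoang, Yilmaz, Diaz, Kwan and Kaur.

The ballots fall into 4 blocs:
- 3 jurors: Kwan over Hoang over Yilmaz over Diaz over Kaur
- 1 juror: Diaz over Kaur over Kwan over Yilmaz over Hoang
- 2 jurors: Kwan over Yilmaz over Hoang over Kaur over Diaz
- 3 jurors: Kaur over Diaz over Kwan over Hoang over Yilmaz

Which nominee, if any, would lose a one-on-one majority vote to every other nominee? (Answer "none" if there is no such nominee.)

Head-to-head results (9 jurors):
Hoang vs Yilmaz: 6 to 3, Hoang.
Hoang vs Diaz: 3+2 = 5 for Hoang, 4 for Diaz — Hoang by 5–4.
Hoang vs Kwan: Kwan, 9–0.
Hoang vs Kaur: Hoang, 5–4.
Yilmaz vs Diaz: 3+2 = 5 for Yilmaz, 4 for Diaz — Yilmaz by 5–4.
Yilmaz vs Kwan: 0 for Yilmaz, 9 for Kwan — Kwan by 9–0.
Yilmaz vs Kaur: 3+2 = 5 for Yilmaz, 4 for Kaur — Yilmaz by 5–4.
Diaz vs Kwan: Diaz is ranked higher on 1+3 = 4 ballots, Kwan on 5. Kwan wins 5–4.
Diaz vs Kaur: 4 to 5, Kaur.
Kwan vs Kaur: Kwan preferred on 3+2 = 5 ballots; Kwan wins 5–4.
Only Diaz has no wins; Diaz is the Condorcet loser.

Diaz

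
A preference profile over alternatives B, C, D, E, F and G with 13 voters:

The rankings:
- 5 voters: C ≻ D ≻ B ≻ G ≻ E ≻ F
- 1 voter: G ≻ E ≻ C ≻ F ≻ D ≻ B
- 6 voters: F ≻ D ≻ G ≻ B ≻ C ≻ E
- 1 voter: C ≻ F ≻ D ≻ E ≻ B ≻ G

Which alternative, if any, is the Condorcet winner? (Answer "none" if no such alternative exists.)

none

Pairwise majorities:
B vs C: 6 for B, 7 for C — C by 7–6.
B vs D: B is ranked higher on 0 ballots, D on 13. D wins 13–0.
B vs E: B preferred on 5+6 = 11 ballots; B wins 11–2.
B vs F: B is ranked higher on 5 ballots, F on 8. F wins 8–5.
B vs G: 6 to 7, G.
C vs D: 5+1+1 = 7 for C, 6 for D — C by 7–6.
C vs E: 12 to 1, C.
C vs F: 5+1+1 = 7 for C, 6 for F — C by 7–6.
C vs G: C is ranked higher on 5+1 = 6 ballots, G on 7. G wins 7–6.
D vs E: 5+6+1 = 12 for D, 1 for E — D by 12–1.
D vs F: 5 to 8, F.
D vs G: 12 to 1, D.
E vs F: E preferred on 5+1 = 6 ballots; F wins 7–6.
E vs G: 1 for E, 12 for G — G by 12–1.
F vs G: F is ranked higher on 6+1 = 7 ballots, G on 6. F wins 7–6.
No alternative is unbeaten: B loses to C; C loses to G; D loses to C; E loses to B; F loses to C; G loses to D. In particular C > D > G > C is a majority cycle — no Condorcet winner exists.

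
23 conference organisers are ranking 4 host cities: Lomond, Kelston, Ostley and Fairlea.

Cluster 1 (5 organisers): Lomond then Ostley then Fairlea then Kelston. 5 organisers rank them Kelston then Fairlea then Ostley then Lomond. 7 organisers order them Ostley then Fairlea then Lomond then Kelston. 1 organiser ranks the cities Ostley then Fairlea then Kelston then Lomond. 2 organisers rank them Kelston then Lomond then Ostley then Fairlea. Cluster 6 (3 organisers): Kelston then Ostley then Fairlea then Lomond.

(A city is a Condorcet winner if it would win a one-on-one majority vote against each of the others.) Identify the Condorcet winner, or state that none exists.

Head-to-head results (23 organisers):
Lomond vs Kelston: 12 to 11, Lomond.
Lomond vs Ostley: Lomond is ranked higher on 5+2 = 7 ballots, Ostley on 16. Ostley wins 16–7.
Lomond vs Fairlea: 5+2 = 7 for Lomond, 16 for Fairlea — Fairlea by 16–7.
Kelston vs Ostley: Kelston preferred on 5+2+3 = 10 ballots; Ostley wins 13–10.
Kelston vs Fairlea: 10 to 13, Fairlea.
Ostley vs Fairlea: 18 to 5, Ostley.
Ostley beats each of Lomond, Kelston, Fairlea — Ostley is the Condorcet winner.

Ostley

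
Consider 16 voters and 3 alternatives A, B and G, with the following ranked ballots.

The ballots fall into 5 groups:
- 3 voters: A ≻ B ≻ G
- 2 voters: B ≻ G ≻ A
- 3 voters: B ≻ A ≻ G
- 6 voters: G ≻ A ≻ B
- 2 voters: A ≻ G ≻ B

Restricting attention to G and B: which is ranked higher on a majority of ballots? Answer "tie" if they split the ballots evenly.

tie

Ballots ranking G above B: 6 + 2 = 8.
Ballots ranking B above G: 16 − 8 = 8.
8–8: the pair ties.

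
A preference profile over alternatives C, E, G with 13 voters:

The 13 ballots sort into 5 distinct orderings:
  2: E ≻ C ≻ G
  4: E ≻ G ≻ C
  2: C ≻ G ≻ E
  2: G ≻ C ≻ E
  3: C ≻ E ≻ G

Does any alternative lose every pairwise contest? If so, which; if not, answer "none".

Head-to-head results (13 voters):
C vs E: C, 7–6.
C vs G: C preferred on 2+2+3 = 7 ballots; C wins 7–6.
E vs G: 9 to 4, E.
Only G has no wins; G is the Condorcet loser.

G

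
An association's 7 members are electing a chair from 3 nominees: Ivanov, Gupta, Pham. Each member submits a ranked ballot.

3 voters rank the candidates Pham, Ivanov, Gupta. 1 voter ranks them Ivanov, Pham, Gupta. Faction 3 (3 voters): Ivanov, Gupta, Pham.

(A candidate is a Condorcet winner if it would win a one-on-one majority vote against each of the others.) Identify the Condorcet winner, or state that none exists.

Ivanov

Head-to-head results (7 voters):
Ivanov vs Gupta: 7 to 0, Ivanov.
Ivanov vs Pham: 1+3 = 4 for Ivanov, 3 for Pham — Ivanov by 4–3.
Gupta vs Pham: Gupta is ranked higher on 3 ballots, Pham on 4. Pham wins 4–3.
Ivanov defeats every rival head-to-head and is the Condorcet winner.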